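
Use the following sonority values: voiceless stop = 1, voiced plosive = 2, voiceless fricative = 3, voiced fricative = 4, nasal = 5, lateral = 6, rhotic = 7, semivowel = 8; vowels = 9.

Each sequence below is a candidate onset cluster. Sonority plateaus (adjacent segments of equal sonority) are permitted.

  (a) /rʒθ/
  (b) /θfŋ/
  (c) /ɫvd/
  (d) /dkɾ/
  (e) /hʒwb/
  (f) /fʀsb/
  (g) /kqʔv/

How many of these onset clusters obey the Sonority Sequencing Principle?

2

(a) 7-4-3 → violates
(b) 3-3-5 → obeys
(c) 6-4-2 → violates
(d) 2-1-7 → violates
(e) 3-4-8-2 → violates
(f) 3-7-3-2 → violates
(g) 1-1-1-4 → obeys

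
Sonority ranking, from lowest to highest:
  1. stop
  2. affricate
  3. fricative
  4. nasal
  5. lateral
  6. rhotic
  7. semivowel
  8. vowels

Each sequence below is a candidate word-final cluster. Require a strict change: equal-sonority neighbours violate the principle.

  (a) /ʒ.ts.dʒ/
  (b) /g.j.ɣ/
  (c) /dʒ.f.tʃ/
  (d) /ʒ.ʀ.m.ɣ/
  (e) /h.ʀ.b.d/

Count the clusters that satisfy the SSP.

0

(a) 3-2-2 → violates
(b) 1-7-3 → violates
(c) 2-3-2 → violates
(d) 3-6-4-3 → violates
(e) 3-6-1-1 → violates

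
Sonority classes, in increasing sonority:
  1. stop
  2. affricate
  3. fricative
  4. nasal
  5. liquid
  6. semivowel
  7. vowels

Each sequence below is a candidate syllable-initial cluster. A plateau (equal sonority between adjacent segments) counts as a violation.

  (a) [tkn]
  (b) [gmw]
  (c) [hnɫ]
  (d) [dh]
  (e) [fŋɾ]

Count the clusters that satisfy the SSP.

4

(a) [tkn]: profile 1-1-4 — violates.
(b) [gmw]: profile 1-4-6 — obeys.
(c) [hnɫ]: profile 3-4-5 — obeys.
(d) [dh]: profile 1-3 — obeys.
(e) [fŋɾ]: profile 3-4-5 — obeys.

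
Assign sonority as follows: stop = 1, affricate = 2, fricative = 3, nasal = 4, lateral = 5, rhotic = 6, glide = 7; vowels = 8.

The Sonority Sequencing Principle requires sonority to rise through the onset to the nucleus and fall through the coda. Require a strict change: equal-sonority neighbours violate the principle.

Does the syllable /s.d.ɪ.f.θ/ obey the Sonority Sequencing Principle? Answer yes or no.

Onset: /s/ is a fricative (sonority 3), /d/ is a stop (sonority 1); then the nucleus /ɪ/ (sonority 8).
Onset profile 3-1-8 — does not strictly rise throughout.
Coda: /f/ is a fricative (sonority 3), /θ/ is a fricative (sonority 3).
Coda profile 8-3-3 — does not strictly fall throughout.

no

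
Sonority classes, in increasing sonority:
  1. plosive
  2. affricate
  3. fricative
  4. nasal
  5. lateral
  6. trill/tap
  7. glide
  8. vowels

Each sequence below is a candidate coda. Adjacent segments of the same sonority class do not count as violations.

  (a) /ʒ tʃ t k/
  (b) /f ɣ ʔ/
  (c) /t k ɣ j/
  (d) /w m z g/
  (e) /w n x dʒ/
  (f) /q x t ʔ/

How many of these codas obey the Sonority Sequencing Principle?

4

(a) sonority 3-2-1-1: well-formed.
(b) sonority 3-3-1: well-formed.
(c) sonority 1-1-3-7: ill-formed.
(d) sonority 7-4-3-1: well-formed.
(e) sonority 7-4-3-2: well-formed.
(f) sonority 1-3-1-1: ill-formed.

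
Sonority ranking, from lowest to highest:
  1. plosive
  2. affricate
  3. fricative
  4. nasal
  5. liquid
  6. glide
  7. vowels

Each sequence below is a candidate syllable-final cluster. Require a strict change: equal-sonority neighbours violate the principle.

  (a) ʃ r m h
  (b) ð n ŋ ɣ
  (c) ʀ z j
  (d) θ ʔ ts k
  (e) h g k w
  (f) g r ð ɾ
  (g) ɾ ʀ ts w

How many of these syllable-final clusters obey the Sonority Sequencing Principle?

(a) 3-5-4-3 → violates
(b) 3-4-4-3 → violates
(c) 5-3-6 → violates
(d) 3-1-2-1 → violates
(e) 3-1-1-6 → violates
(f) 1-5-3-5 → violates
(g) 5-5-2-6 → violates

0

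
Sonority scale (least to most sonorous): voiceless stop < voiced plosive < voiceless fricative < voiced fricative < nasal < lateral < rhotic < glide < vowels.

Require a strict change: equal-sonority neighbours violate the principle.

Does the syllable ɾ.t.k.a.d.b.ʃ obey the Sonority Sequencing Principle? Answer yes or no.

no

Onset: /ɾ/ is a rhotic (sonority 7), /t/ is a voiceless stop (sonority 1), /k/ is a voiceless stop (sonority 1); then the nucleus /a/ (sonority 9).
Onset profile 7-1-1-9 — does not strictly rise throughout.
Coda: /d/ is a voiced plosive (sonority 2), /b/ is a voiced plosive (sonority 2), /ʃ/ is a voiceless fricative (sonority 3).
Coda profile 9-2-2-3 — does not strictly fall throughout.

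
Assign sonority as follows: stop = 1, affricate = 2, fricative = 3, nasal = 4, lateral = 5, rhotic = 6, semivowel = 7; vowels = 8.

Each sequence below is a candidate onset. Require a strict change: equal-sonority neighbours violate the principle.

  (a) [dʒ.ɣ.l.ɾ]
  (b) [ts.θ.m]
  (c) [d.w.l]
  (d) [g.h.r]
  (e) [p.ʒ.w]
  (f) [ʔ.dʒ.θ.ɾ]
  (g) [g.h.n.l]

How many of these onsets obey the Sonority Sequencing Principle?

6

(a) [dʒ.ɣ.l.ɾ]: profile 2-3-5-6 — obeys.
(b) [ts.θ.m]: profile 2-3-4 — obeys.
(c) [d.w.l]: profile 1-7-5 — violates.
(d) [g.h.r]: profile 1-3-6 — obeys.
(e) [p.ʒ.w]: profile 1-3-7 — obeys.
(f) [ʔ.dʒ.θ.ɾ]: profile 1-2-3-6 — obeys.
(g) [g.h.n.l]: profile 1-3-4-5 — obeys.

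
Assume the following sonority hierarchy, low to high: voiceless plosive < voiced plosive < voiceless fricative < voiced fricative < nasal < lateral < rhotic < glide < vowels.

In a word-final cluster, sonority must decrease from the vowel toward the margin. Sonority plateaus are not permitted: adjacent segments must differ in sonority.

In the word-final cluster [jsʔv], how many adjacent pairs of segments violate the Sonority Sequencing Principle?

/j/ — glide, sonority 8.
/s/ — voiceless fricative, sonority 3.
/ʔ/ — voiceless plosive, sonority 1.
/v/ — voiced fricative, sonority 4.
/j/→/s/: 8→3 (falls) — ok.
/s/→/ʔ/: 3→1 (falls) — ok.
/ʔ/→/v/: 1→4 (does not fall) — violation.

1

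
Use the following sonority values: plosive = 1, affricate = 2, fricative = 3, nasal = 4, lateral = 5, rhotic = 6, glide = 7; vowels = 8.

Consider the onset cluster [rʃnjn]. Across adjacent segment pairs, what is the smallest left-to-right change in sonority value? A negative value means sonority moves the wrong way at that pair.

/r/ is a rhotic (sonority 6).
/ʃ/ is a fricative (sonority 3).
/n/ is a nasal (sonority 4).
/j/ is a glide (sonority 7).
/n/ is a nasal (sonority 4).
/r/→/ʃ/: change -3.
/ʃ/→/n/: change +1.
/n/→/j/: change +3.
/j/→/n/: change -3.
Minimum = -3.

-3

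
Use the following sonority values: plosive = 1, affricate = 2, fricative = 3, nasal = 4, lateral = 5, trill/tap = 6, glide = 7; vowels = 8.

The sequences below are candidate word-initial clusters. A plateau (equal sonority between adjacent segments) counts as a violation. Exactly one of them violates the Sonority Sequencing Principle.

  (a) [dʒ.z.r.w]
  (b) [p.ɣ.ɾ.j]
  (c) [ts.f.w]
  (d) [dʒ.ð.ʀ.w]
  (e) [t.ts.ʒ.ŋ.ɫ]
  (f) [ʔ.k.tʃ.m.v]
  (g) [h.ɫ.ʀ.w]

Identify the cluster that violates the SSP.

f

(a) [dʒ.z.r.w]: profile 2-3-6-7 — obeys.
(b) [p.ɣ.ɾ.j]: profile 1-3-6-7 — obeys.
(c) [ts.f.w]: profile 2-3-7 — obeys.
(d) [dʒ.ð.ʀ.w]: profile 2-3-6-7 — obeys.
(e) [t.ts.ʒ.ŋ.ɫ]: profile 1-2-3-4-5 — obeys.
(f) [ʔ.k.tʃ.m.v]: profile 1-1-2-4-3 — violates.
(g) [h.ɫ.ʀ.w]: profile 3-5-6-7 — obeys.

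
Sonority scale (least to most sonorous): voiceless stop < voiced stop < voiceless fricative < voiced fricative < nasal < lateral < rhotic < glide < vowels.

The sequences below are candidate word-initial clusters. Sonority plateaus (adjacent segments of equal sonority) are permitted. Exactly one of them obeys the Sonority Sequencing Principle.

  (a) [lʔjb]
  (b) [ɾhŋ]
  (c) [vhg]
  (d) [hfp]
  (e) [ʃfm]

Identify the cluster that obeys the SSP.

(a) [lʔjb]: profile 6-1-8-2 — violates.
(b) [ɾhŋ]: profile 7-3-5 — violates.
(c) [vhg]: profile 4-3-2 — violates.
(d) [hfp]: profile 3-3-1 — violates.
(e) [ʃfm]: profile 3-3-5 — obeys.

e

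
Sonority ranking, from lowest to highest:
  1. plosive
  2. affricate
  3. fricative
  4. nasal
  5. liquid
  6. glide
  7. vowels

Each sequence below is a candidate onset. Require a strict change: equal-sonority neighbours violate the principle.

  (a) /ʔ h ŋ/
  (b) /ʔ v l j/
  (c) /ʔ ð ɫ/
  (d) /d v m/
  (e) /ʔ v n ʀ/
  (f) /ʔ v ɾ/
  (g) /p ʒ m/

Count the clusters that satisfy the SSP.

(a) /ʔ h ŋ/: profile 1-3-4 — obeys.
(b) /ʔ v l j/: profile 1-3-5-6 — obeys.
(c) /ʔ ð ɫ/: profile 1-3-5 — obeys.
(d) /d v m/: profile 1-3-4 — obeys.
(e) /ʔ v n ʀ/: profile 1-3-4-5 — obeys.
(f) /ʔ v ɾ/: profile 1-3-5 — obeys.
(g) /p ʒ m/: profile 1-3-4 — obeys.

7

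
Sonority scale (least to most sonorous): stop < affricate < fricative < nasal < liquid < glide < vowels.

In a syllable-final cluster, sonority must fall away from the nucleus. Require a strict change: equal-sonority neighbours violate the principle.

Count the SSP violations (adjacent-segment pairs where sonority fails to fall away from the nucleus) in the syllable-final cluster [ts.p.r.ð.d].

1

/ts/ — affricate, sonority 2.
/p/ — stop, sonority 1.
/r/ — liquid, sonority 5.
/ð/ — fricative, sonority 3.
/d/ — stop, sonority 1.
/ts/→/p/: 2→1 (falls) — ok.
/p/→/r/: 1→5 (does not fall) — violation.
/r/→/ð/: 5→3 (falls) — ok.
/ð/→/d/: 3→1 (falls) — ok.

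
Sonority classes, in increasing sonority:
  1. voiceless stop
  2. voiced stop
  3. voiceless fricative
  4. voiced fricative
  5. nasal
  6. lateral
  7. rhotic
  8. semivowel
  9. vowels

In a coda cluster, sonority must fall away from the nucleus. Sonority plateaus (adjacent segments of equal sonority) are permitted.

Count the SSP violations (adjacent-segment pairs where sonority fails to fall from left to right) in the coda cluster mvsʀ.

/m/ is a nasal (sonority 5).
/v/ is a voiced fricative (sonority 4).
/s/ is a voiceless fricative (sonority 3).
/ʀ/ is a rhotic (sonority 7).
/m/→/v/: 5→4 (falls) — ok.
/v/→/s/: 4→3 (falls) — ok.
/s/→/ʀ/: 3→7 (does not fall) — violation.

1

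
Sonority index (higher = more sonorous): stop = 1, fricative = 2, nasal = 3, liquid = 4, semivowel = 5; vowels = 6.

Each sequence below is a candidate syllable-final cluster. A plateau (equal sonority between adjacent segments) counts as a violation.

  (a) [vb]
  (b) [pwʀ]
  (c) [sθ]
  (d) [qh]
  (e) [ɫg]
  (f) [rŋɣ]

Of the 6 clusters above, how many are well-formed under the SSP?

3

(a) 2-1 → obeys
(b) 1-5-4 → violates
(c) 2-2 → violates
(d) 1-2 → violates
(e) 4-1 → obeys
(f) 4-3-2 → obeys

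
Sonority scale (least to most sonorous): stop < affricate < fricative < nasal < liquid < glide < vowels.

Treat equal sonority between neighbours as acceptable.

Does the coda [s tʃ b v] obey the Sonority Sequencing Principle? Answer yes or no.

no

/s/: fricative = 3.
/tʃ/: affricate = 2.
/b/: stop = 1.
/v/: fricative = 3.
The profile is 3-2-1-3. Between /b/ (1) and /v/ (3) sonority does not fall, so the cluster violates the SSP.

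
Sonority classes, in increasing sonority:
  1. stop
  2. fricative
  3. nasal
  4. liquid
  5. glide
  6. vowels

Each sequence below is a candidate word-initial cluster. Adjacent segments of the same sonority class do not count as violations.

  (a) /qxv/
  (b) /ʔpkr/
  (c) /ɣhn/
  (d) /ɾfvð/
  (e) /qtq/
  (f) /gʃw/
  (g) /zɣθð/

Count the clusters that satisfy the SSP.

6

(a) 1-2-2 → obeys
(b) 1-1-1-4 → obeys
(c) 2-2-3 → obeys
(d) 4-2-2-2 → violates
(e) 1-1-1 → obeys
(f) 1-2-5 → obeys
(g) 2-2-2-2 → obeys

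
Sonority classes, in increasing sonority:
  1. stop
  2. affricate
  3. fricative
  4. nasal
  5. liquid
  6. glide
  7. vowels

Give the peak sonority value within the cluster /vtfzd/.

/v/: fricative = 3.
/t/: stop = 1.
/f/: fricative = 3.
/z/: fricative = 3.
/d/: stop = 1.
The maximum is 3.

3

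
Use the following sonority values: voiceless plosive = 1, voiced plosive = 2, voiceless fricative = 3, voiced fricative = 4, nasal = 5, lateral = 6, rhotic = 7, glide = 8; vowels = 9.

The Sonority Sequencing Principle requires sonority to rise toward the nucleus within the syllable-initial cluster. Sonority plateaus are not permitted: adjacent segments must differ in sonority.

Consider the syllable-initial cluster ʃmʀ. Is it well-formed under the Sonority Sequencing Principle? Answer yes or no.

yes

/ʃ/ — voiceless fricative, sonority 3.
/m/ — nasal, sonority 5.
/ʀ/ — rhotic, sonority 7.
The profile 3-5-7 strictly rises, so the syllable-initial cluster satisfies the SSP.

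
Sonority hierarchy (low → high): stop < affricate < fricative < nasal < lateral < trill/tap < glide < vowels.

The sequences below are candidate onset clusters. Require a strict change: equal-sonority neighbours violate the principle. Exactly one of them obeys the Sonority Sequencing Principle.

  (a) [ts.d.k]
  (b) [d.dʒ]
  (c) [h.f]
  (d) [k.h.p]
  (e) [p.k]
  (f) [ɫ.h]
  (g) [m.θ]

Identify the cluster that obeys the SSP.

b

(a) 2-1-1 → violates
(b) 1-2 → obeys
(c) 3-3 → violates
(d) 1-3-1 → violates
(e) 1-1 → violates
(f) 5-3 → violates
(g) 4-3 → violates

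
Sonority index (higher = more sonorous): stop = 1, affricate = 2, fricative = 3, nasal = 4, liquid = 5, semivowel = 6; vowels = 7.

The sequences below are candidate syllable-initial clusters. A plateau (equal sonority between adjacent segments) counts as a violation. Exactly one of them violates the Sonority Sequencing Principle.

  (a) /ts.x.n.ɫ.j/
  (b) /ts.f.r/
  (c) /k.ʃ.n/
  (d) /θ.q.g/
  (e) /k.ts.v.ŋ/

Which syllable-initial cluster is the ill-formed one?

(a) sonority 2-3-4-5-6: well-formed.
(b) sonority 2-3-5: well-formed.
(c) sonority 1-3-4: well-formed.
(d) sonority 3-1-1: ill-formed.
(e) sonority 1-2-3-4: well-formed.

d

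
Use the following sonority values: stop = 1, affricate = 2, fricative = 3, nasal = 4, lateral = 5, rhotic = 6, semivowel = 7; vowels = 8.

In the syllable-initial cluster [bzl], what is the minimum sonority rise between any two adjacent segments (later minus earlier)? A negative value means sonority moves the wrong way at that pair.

/b/ is a stop (sonority 1).
/z/ is a fricative (sonority 3).
/l/ is a lateral (sonority 5).
/b/→/z/: change +2.
/z/→/l/: change +2.
Minimum = 2.

2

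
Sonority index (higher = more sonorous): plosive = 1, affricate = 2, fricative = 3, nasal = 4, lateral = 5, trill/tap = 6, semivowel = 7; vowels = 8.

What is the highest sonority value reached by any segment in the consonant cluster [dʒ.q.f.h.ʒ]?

3

/dʒ/ — affricate, sonority 2.
/q/ — plosive, sonority 1.
/f/ — fricative, sonority 3.
/h/ — fricative, sonority 3.
/ʒ/ — fricative, sonority 3.
The maximum is 3.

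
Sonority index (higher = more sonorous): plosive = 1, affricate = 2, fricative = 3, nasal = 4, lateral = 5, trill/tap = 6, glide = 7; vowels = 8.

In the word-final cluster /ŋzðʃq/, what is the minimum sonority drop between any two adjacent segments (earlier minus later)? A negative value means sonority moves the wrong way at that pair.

/ŋ/ is a nasal (sonority 4).
/z/ is a fricative (sonority 3).
/ð/ is a fricative (sonority 3).
/ʃ/ is a fricative (sonority 3).
/q/ is a plosive (sonority 1).
/ŋ/→/z/: change +1.
/z/→/ð/: change +0.
/ð/→/ʃ/: change +0.
/ʃ/→/q/: change +2.
Minimum = 0.

0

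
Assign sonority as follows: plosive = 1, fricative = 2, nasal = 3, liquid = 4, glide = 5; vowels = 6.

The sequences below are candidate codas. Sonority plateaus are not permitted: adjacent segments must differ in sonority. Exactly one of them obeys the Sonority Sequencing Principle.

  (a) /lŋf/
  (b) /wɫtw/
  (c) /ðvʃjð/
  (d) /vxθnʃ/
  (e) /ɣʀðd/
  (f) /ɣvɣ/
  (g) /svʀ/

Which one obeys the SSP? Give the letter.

a

(a) /lŋf/: profile 4-3-2 — obeys.
(b) /wɫtw/: profile 5-4-1-5 — violates.
(c) /ðvʃjð/: profile 2-2-2-5-2 — violates.
(d) /vxθnʃ/: profile 2-2-2-3-2 — violates.
(e) /ɣʀðd/: profile 2-4-2-1 — violates.
(f) /ɣvɣ/: profile 2-2-2 — violates.
(g) /svʀ/: profile 2-2-4 — violates.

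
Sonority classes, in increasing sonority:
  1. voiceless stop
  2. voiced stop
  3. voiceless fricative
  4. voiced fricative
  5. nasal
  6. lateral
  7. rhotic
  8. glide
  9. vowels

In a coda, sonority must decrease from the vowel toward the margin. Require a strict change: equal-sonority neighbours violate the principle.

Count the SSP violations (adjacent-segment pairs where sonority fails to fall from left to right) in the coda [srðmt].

2

/s/: voiceless fricative = 3.
/r/: rhotic = 7.
/ð/: voiced fricative = 4.
/m/: nasal = 5.
/t/: voiceless stop = 1.
/s/→/r/: 3→7 (does not fall) — violation.
/r/→/ð/: 7→4 (falls) — ok.
/ð/→/m/: 4→5 (does not fall) — violation.
/m/→/t/: 5→1 (falls) — ok.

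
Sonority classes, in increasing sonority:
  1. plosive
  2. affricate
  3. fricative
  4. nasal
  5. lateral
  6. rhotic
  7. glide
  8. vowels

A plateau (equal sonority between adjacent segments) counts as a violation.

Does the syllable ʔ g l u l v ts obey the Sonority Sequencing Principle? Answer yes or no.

no

Onset: /ʔ/ is a plosive (sonority 1), /g/ is a plosive (sonority 1), /l/ is a lateral (sonority 5); then the nucleus /u/ (sonority 8).
Onset profile 1-1-5-8 — does not strictly rise throughout.
Coda: /l/ is a lateral (sonority 5), /v/ is a fricative (sonority 3), /ts/ is an affricate (sonority 2).
Coda profile 8-5-3-2 — falls from the nucleus.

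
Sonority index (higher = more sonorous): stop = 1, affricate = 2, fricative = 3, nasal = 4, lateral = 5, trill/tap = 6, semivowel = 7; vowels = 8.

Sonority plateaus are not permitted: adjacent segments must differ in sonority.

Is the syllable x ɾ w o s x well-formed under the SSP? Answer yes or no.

Onset: /x/ is a fricative (sonority 3), /ɾ/ is a trill/tap (sonority 6), /w/ is a semivowel (sonority 7); then the nucleus /o/ (sonority 8).
Onset profile 3-6-7-8 — rises to the nucleus.
Coda: /s/ is a fricative (sonority 3), /x/ is a fricative (sonority 3).
Coda profile 8-3-3 — does not strictly fall throughout.

no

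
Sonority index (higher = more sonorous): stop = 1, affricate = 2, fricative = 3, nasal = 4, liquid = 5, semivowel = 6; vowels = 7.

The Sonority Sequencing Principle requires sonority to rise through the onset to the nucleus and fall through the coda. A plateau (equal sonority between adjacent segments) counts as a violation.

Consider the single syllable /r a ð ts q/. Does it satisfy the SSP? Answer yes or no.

Onset: /r/ is a liquid (sonority 5); then the nucleus /a/ (sonority 7).
Onset profile 5-7 — rises to the nucleus.
Coda: /ð/ is a fricative (sonority 3), /ts/ is an affricate (sonority 2), /q/ is a stop (sonority 1).
Coda profile 7-3-2-1 — falls from the nucleus.

yes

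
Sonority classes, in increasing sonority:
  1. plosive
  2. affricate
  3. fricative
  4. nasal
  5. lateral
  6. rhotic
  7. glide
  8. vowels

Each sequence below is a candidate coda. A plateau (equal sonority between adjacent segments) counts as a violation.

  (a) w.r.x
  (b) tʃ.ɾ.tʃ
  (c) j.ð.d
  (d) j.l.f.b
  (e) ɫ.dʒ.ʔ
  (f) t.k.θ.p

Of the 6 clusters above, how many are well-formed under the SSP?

4

(a) 7-6-3 → obeys
(b) 2-6-2 → violates
(c) 7-3-1 → obeys
(d) 7-5-3-1 → obeys
(e) 5-2-1 → obeys
(f) 1-1-3-1 → violates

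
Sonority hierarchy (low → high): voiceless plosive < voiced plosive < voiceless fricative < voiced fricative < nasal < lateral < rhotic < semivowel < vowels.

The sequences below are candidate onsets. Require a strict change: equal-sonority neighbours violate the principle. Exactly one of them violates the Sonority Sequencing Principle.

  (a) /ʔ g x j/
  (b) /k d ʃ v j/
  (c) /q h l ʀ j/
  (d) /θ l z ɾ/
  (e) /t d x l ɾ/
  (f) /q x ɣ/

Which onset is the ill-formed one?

d

(a) sonority 1-2-3-8: well-formed.
(b) sonority 1-2-3-4-8: well-formed.
(c) sonority 1-3-6-7-8: well-formed.
(d) sonority 3-6-4-7: ill-formed.
(e) sonority 1-2-3-6-7: well-formed.
(f) sonority 1-3-4: well-formed.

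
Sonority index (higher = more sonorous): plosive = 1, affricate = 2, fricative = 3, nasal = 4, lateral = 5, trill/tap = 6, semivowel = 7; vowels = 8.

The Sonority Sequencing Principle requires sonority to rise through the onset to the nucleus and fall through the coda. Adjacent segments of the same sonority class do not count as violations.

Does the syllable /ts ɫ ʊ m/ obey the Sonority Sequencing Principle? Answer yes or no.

Onset: /ts/ is an affricate (sonority 2), /ɫ/ is a lateral (sonority 5); then the nucleus /ʊ/ (sonority 8).
Onset profile 2-5-8 — rises to the nucleus.
Coda: /m/ is a nasal (sonority 4).
Coda profile 8-4 — falls from the nucleus.

yes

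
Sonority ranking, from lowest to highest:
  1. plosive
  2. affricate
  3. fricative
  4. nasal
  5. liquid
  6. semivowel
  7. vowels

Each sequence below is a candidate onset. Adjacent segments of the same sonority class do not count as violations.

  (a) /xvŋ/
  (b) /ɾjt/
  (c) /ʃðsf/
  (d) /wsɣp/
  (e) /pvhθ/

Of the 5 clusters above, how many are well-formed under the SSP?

3

(a) 3-3-4 → obeys
(b) 5-6-1 → violates
(c) 3-3-3-3 → obeys
(d) 6-3-3-1 → violates
(e) 1-3-3-3 → obeys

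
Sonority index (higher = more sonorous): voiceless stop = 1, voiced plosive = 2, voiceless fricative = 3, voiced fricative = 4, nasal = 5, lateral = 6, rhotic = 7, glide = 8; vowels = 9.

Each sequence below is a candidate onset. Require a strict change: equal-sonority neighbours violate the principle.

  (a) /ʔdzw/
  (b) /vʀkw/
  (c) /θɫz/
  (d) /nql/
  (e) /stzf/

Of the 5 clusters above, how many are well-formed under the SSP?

(a) sonority 1-2-4-8: well-formed.
(b) sonority 4-7-1-8: ill-formed.
(c) sonority 3-6-4: ill-formed.
(d) sonority 5-1-6: ill-formed.
(e) sonority 3-1-4-3: ill-formed.

1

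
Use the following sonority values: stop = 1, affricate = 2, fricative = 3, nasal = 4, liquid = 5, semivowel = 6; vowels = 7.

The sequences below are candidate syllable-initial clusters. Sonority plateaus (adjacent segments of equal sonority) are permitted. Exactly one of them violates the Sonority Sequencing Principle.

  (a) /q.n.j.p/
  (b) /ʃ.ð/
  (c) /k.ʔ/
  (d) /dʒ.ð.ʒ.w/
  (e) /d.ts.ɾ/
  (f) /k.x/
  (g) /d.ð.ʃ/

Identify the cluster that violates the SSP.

a

(a) sonority 1-4-6-1: ill-formed.
(b) sonority 3-3: well-formed.
(c) sonority 1-1: well-formed.
(d) sonority 2-3-3-6: well-formed.
(e) sonority 1-2-5: well-formed.
(f) sonority 1-3: well-formed.
(g) sonority 1-3-3: well-formed.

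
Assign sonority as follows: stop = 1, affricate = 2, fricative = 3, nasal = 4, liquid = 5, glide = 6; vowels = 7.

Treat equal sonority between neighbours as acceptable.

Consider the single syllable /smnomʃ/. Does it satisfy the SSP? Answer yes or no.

yes

Onset: /s/ is a fricative (sonority 3), /m/ is a nasal (sonority 4), /n/ is a nasal (sonority 4); then the nucleus /o/ (sonority 7).
Onset profile 3-4-4-7 — rises to the nucleus.
Coda: /m/ is a nasal (sonority 4), /ʃ/ is a fricative (sonority 3).
Coda profile 7-4-3 — falls from the nucleus.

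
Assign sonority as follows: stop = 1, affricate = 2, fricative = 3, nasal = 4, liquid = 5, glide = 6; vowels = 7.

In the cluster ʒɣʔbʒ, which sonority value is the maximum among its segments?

/ʒ/ is a fricative (sonority 3).
/ɣ/ is a fricative (sonority 3).
/ʔ/ is a stop (sonority 1).
/b/ is a stop (sonority 1).
/ʒ/ is a fricative (sonority 3).
The maximum is 3.

3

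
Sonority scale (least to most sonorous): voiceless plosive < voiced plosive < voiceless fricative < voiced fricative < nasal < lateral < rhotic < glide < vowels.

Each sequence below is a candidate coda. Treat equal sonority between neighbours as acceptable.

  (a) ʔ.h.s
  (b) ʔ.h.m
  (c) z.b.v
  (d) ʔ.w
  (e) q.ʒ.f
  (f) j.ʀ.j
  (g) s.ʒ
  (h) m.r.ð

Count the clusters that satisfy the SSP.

(a) ʔ.h.s: profile 1-3-3 — violates.
(b) ʔ.h.m: profile 1-3-5 — violates.
(c) z.b.v: profile 4-2-4 — violates.
(d) ʔ.w: profile 1-8 — violates.
(e) q.ʒ.f: profile 1-4-3 — violates.
(f) j.ʀ.j: profile 8-7-8 — violates.
(g) s.ʒ: profile 3-4 — violates.
(h) m.r.ð: profile 5-7-4 — violates.

0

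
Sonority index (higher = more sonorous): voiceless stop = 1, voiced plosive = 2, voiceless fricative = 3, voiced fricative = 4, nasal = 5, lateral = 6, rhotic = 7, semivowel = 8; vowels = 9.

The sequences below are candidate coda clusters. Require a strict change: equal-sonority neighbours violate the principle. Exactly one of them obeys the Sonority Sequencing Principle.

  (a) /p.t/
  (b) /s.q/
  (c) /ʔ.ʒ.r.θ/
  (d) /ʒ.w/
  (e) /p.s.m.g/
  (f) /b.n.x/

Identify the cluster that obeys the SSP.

(a) /p.t/: profile 1-1 — violates.
(b) /s.q/: profile 3-1 — obeys.
(c) /ʔ.ʒ.r.θ/: profile 1-4-7-3 — violates.
(d) /ʒ.w/: profile 4-8 — violates.
(e) /p.s.m.g/: profile 1-3-5-2 — violates.
(f) /b.n.x/: profile 2-5-3 — violates.

b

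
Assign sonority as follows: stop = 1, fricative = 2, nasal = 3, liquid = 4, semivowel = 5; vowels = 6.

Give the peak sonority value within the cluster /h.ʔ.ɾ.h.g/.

4

/h/ — fricative, sonority 2.
/ʔ/ — stop, sonority 1.
/ɾ/ — liquid, sonority 4.
/h/ — fricative, sonority 2.
/g/ — stop, sonority 1.
The maximum is 4.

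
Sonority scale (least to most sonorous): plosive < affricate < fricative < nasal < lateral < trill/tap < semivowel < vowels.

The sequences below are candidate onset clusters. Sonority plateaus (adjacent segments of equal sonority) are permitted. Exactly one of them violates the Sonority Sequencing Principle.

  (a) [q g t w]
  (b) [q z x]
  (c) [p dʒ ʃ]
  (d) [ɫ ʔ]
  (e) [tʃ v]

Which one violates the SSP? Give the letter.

(a) 1-1-1-7 → obeys
(b) 1-3-3 → obeys
(c) 1-2-3 → obeys
(d) 5-1 → violates
(e) 2-3 → obeys

d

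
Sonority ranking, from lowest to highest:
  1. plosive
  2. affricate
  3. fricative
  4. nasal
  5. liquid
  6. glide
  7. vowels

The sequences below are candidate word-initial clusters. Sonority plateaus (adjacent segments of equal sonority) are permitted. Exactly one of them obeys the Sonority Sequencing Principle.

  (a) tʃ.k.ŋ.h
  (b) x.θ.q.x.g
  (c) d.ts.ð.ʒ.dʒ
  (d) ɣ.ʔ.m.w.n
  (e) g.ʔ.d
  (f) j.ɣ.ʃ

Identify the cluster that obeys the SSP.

e

(a) tʃ.k.ŋ.h: profile 2-1-4-3 — violates.
(b) x.θ.q.x.g: profile 3-3-1-3-1 — violates.
(c) d.ts.ð.ʒ.dʒ: profile 1-2-3-3-2 — violates.
(d) ɣ.ʔ.m.w.n: profile 3-1-4-6-4 — violates.
(e) g.ʔ.d: profile 1-1-1 — obeys.
(f) j.ɣ.ʃ: profile 6-3-3 — violates.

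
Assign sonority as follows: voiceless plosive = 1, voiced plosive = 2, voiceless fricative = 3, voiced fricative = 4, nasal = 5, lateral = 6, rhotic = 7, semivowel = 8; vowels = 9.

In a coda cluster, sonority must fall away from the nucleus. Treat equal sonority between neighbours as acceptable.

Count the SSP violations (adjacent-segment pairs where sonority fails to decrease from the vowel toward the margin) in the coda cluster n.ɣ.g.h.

1

/n/ — nasal, sonority 5.
/ɣ/ — voiced fricative, sonority 4.
/g/ — voiced plosive, sonority 2.
/h/ — voiceless fricative, sonority 3.
/n/→/ɣ/: 5→4 (falls) — ok.
/ɣ/→/g/: 4→2 (falls) — ok.
/g/→/h/: 2→3 (does not fall) — violation.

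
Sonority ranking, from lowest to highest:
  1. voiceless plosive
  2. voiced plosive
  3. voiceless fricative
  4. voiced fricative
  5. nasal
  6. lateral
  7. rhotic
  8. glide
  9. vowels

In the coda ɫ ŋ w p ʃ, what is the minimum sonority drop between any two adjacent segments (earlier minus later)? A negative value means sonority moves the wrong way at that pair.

-3

/ɫ/: lateral = 6.
/ŋ/: nasal = 5.
/w/: glide = 8.
/p/: voiceless plosive = 1.
/ʃ/: voiceless fricative = 3.
/ɫ/→/ŋ/: change +1.
/ŋ/→/w/: change -3.
/w/→/p/: change +7.
/p/→/ʃ/: change -2.
Minimum = -3.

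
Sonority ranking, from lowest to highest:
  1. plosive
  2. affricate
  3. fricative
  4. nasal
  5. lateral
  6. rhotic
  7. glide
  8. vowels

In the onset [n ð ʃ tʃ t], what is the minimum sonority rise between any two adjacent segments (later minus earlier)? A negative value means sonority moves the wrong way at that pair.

-1

/n/ — nasal, sonority 4.
/ð/ — fricative, sonority 3.
/ʃ/ — fricative, sonority 3.
/tʃ/ — affricate, sonority 2.
/t/ — plosive, sonority 1.
/n/→/ð/: change -1.
/ð/→/ʃ/: change +0.
/ʃ/→/tʃ/: change -1.
/tʃ/→/t/: change -1.
Minimum = -1.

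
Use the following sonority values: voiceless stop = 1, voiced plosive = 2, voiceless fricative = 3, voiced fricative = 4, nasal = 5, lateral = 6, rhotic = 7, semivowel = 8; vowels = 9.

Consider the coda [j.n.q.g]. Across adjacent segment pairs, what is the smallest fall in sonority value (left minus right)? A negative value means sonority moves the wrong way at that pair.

/j/ — semivowel, sonority 8.
/n/ — nasal, sonority 5.
/q/ — voiceless stop, sonority 1.
/g/ — voiced plosive, sonority 2.
/j/→/n/: change +3.
/n/→/q/: change +4.
/q/→/g/: change -1.
Minimum = -1.

-1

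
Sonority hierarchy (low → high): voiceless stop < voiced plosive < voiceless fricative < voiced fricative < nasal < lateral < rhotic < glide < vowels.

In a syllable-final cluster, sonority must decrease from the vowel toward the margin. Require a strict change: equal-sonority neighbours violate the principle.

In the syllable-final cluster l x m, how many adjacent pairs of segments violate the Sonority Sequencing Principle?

/l/: lateral = 6.
/x/: voiceless fricative = 3.
/m/: nasal = 5.
/l/→/x/: 6→3 (falls) — ok.
/x/→/m/: 3→5 (does not fall) — violation.

1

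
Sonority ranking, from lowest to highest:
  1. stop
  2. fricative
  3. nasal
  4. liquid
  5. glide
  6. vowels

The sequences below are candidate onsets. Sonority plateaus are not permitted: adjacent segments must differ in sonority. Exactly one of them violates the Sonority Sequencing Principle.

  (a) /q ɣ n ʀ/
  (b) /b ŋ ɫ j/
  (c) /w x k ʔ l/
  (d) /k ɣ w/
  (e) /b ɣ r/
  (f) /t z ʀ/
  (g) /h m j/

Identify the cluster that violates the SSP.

c

(a) /q ɣ n ʀ/: profile 1-2-3-4 — obeys.
(b) /b ŋ ɫ j/: profile 1-3-4-5 — obeys.
(c) /w x k ʔ l/: profile 5-2-1-1-4 — violates.
(d) /k ɣ w/: profile 1-2-5 — obeys.
(e) /b ɣ r/: profile 1-2-4 — obeys.
(f) /t z ʀ/: profile 1-2-4 — obeys.
(g) /h m j/: profile 2-3-5 — obeys.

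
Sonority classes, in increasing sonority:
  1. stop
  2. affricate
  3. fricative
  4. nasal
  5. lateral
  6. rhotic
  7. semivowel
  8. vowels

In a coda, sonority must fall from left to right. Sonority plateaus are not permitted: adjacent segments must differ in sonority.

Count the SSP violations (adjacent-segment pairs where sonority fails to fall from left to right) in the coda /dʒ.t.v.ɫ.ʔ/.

2

/dʒ/ is an affricate (sonority 2).
/t/ is a stop (sonority 1).
/v/ is a fricative (sonority 3).
/ɫ/ is a lateral (sonority 5).
/ʔ/ is a stop (sonority 1).
/dʒ/→/t/: 2→1 (falls) — ok.
/t/→/v/: 1→3 (does not fall) — violation.
/v/→/ɫ/: 3→5 (does not fall) — violation.
/ɫ/→/ʔ/: 5→1 (falls) — ok.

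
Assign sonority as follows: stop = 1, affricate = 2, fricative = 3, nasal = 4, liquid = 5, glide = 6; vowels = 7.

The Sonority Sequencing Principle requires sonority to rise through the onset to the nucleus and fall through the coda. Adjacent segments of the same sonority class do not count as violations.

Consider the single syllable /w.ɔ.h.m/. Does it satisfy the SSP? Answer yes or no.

no

Onset: /w/ is a glide (sonority 6); then the nucleus /ɔ/ (sonority 7).
Onset profile 6-7 — rises to the nucleus.
Coda: /h/ is a fricative (sonority 3), /m/ is a nasal (sonority 4).
Coda profile 7-3-4 — does not fall throughout.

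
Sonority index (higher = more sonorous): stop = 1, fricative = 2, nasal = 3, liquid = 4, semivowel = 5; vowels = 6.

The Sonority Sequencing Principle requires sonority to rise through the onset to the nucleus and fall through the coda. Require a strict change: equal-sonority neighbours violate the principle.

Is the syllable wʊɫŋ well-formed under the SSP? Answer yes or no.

Onset: /w/ is a semivowel (sonority 5); then the nucleus /ʊ/ (sonority 6).
Onset profile 5-6 — rises to the nucleus.
Coda: /ɫ/ is a liquid (sonority 4), /ŋ/ is a nasal (sonority 3).
Coda profile 6-4-3 — falls from the nucleus.

yes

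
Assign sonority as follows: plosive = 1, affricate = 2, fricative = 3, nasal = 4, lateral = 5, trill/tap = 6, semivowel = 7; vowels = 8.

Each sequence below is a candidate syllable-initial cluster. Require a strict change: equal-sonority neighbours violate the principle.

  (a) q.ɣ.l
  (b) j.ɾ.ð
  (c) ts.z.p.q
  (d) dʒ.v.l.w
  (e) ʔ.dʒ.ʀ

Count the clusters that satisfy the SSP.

(a) sonority 1-3-5: well-formed.
(b) sonority 7-6-3: ill-formed.
(c) sonority 2-3-1-1: ill-formed.
(d) sonority 2-3-5-7: well-formed.
(e) sonority 1-2-6: well-formed.

3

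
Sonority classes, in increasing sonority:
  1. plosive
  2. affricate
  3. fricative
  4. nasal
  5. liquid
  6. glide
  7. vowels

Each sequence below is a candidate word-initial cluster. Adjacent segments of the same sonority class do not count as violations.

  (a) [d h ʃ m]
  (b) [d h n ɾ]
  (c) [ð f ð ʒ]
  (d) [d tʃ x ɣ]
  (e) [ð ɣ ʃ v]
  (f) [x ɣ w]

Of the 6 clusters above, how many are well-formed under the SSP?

6

(a) 1-3-3-4 → obeys
(b) 1-3-4-5 → obeys
(c) 3-3-3-3 → obeys
(d) 1-2-3-3 → obeys
(e) 3-3-3-3 → obeys
(f) 3-3-6 → obeys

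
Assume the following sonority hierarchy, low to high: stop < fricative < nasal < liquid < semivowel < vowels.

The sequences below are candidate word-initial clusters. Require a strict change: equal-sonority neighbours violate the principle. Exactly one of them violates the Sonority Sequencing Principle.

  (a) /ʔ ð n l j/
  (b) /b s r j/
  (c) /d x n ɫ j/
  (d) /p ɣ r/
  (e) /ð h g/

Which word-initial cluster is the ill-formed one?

e

(a) /ʔ ð n l j/: profile 1-2-3-4-5 — obeys.
(b) /b s r j/: profile 1-2-4-5 — obeys.
(c) /d x n ɫ j/: profile 1-2-3-4-5 — obeys.
(d) /p ɣ r/: profile 1-2-4 — obeys.
(e) /ð h g/: profile 2-2-1 — violates.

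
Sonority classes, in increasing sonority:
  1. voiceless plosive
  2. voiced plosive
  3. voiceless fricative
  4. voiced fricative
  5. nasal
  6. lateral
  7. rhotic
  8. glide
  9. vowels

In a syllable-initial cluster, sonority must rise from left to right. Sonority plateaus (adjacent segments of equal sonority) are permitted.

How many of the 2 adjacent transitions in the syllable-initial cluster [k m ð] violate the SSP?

/k/ — voiceless plosive, sonority 1.
/m/ — nasal, sonority 5.
/ð/ — voiced fricative, sonority 4.
/k/→/m/: 1→5 (rises) — ok.
/m/→/ð/: 5→4 (does not rise) — violation.

1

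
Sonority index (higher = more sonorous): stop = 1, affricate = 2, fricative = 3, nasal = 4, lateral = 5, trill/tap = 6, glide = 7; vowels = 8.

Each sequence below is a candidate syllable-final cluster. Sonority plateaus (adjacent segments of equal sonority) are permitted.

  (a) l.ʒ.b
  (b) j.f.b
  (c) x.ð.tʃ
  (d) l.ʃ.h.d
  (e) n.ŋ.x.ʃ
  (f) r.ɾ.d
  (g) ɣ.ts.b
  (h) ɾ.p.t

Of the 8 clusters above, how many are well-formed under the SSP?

(a) sonority 5-3-1: well-formed.
(b) sonority 7-3-1: well-formed.
(c) sonority 3-3-2: well-formed.
(d) sonority 5-3-3-1: well-formed.
(e) sonority 4-4-3-3: well-formed.
(f) sonority 6-6-1: well-formed.
(g) sonority 3-2-1: well-formed.
(h) sonority 6-1-1: well-formed.

8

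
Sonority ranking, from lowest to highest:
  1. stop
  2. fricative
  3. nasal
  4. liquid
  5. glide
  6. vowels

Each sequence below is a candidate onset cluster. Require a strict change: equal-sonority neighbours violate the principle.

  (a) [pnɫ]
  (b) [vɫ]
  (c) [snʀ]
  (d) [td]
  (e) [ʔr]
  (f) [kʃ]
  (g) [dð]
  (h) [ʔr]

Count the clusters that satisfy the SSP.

7

(a) [pnɫ]: profile 1-3-4 — obeys.
(b) [vɫ]: profile 2-4 — obeys.
(c) [snʀ]: profile 2-3-4 — obeys.
(d) [td]: profile 1-1 — violates.
(e) [ʔr]: profile 1-4 — obeys.
(f) [kʃ]: profile 1-2 — obeys.
(g) [dð]: profile 1-2 — obeys.
(h) [ʔr]: profile 1-4 — obeys.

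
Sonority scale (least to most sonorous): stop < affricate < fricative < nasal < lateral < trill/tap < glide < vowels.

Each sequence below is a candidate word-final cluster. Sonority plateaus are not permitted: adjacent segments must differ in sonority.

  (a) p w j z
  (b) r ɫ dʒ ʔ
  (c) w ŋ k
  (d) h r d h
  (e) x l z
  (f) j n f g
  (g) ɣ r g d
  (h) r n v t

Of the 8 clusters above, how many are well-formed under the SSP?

4

(a) sonority 1-7-7-3: ill-formed.
(b) sonority 6-5-2-1: well-formed.
(c) sonority 7-4-1: well-formed.
(d) sonority 3-6-1-3: ill-formed.
(e) sonority 3-5-3: ill-formed.
(f) sonority 7-4-3-1: well-formed.
(g) sonority 3-6-1-1: ill-formed.
(h) sonority 6-4-3-1: well-formed.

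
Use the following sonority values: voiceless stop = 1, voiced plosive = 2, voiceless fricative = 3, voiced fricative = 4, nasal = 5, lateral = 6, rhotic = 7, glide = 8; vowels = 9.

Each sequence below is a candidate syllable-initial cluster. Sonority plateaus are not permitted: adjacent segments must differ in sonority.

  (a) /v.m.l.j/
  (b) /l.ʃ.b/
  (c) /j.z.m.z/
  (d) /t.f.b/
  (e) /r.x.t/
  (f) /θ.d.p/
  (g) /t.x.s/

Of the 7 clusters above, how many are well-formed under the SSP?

1

(a) 4-5-6-8 → obeys
(b) 6-3-2 → violates
(c) 8-4-5-4 → violates
(d) 1-3-2 → violates
(e) 7-3-1 → violates
(f) 3-2-1 → violates
(g) 1-3-3 → violates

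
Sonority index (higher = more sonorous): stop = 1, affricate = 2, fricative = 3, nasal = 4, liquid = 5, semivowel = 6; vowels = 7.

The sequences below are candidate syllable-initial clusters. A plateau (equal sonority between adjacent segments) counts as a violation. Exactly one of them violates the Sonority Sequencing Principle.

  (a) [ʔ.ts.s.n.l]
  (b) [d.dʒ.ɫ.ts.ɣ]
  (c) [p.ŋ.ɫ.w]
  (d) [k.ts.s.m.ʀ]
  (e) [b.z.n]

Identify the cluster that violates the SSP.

b

(a) sonority 1-2-3-4-5: well-formed.
(b) sonority 1-2-5-2-3: ill-formed.
(c) sonority 1-4-5-6: well-formed.
(d) sonority 1-2-3-4-5: well-formed.
(e) sonority 1-3-4: well-formed.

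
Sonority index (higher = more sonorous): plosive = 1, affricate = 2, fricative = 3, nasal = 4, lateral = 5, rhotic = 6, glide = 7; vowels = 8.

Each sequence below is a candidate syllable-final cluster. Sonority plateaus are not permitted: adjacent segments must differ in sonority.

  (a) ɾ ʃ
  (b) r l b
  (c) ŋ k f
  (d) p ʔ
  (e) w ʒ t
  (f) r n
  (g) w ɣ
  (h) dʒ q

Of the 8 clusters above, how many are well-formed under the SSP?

(a) 6-3 → obeys
(b) 6-5-1 → obeys
(c) 4-1-3 → violates
(d) 1-1 → violates
(e) 7-3-1 → obeys
(f) 6-4 → obeys
(g) 7-3 → obeys
(h) 2-1 → obeys

6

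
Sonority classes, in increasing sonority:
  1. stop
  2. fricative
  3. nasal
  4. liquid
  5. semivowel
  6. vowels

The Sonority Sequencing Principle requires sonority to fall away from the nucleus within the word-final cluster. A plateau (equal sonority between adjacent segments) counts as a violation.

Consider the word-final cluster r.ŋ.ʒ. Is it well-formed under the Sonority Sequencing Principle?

/r/ — liquid, sonority 4.
/ŋ/ — nasal, sonority 3.
/ʒ/ — fricative, sonority 2.
The profile 4-3-2 strictly falls, so the word-final cluster satisfies the SSP.

yes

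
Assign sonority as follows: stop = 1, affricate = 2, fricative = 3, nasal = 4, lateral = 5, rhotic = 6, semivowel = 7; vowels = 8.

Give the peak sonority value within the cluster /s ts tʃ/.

/s/ is a fricative (sonority 3).
/ts/ is an affricate (sonority 2).
/tʃ/ is an affricate (sonority 2).
The maximum is 3.

3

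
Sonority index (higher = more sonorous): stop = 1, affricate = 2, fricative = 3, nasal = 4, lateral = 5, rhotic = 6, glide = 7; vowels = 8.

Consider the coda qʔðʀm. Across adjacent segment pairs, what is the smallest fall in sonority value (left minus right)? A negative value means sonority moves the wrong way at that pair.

/q/ is a stop (sonority 1).
/ʔ/ is a stop (sonority 1).
/ð/ is a fricative (sonority 3).
/ʀ/ is a rhotic (sonority 6).
/m/ is a nasal (sonority 4).
/q/→/ʔ/: change +0.
/ʔ/→/ð/: change -2.
/ð/→/ʀ/: change -3.
/ʀ/→/m/: change +2.
Minimum = -3.

-3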